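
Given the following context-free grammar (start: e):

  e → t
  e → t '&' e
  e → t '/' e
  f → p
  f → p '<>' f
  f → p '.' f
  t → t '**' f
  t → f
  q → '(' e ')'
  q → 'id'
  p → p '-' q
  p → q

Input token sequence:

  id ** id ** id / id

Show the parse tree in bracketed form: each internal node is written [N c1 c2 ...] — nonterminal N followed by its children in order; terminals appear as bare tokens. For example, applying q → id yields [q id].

e
t / e
t ** f / e
t ** f ** f / e
f ** f ** f / e
p ** f ** f / e
q ** f ** f / e
id ** f ** f / e
id ** p ** f / e
id ** q ** f / e
id ** id ** f / e
id ** id ** p / e
id ** id ** q / e
id ** id ** id / e
id ** id ** id / t
id ** id ** id / f
id ** id ** id / p
id ** id ** id / q
id ** id ** id / id

[e [t [t [t [f [p [q id]]]] ** [f [p [q id]]]] ** [f [p [q id]]]] / [e [t [f [p [q id]]]]]]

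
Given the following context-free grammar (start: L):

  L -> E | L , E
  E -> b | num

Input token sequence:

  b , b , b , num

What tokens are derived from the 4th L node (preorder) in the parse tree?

[L [L [L [L [E b]] , [E b]] , [E b]] , [E num]]

b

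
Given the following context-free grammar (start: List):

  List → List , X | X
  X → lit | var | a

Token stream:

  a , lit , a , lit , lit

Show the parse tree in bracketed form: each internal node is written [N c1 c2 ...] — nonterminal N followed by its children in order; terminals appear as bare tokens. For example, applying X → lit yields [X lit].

List
List , X
List , X , X
List , X , X , X
List , X , X , X , X
X , X , X , X , X
a , X , X , X , X
a , lit , X , X , X
a , lit , a , X , X
a , lit , a , lit , X
a , lit , a , lit , lit

[List [List [List [List [List [X a]] , [X lit]] , [X a]] , [X lit]] , [X lit]]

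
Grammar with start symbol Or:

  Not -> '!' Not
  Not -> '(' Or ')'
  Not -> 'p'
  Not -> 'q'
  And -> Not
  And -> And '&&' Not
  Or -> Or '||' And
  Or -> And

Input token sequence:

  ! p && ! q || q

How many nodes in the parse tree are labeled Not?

5

[Or [Or [And [And [Not ! [Not p]]] && [Not ! [Not q]]]] || [And [Not q]]]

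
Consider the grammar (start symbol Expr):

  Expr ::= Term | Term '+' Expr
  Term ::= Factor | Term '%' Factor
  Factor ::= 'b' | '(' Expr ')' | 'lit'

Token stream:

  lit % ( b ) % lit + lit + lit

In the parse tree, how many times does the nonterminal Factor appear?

[Expr [Term [Term [Term [Factor lit]] % [Factor ( [Expr [Term [Factor b]]] )]] % [Factor lit]] + [Expr [Term [Factor lit]] + [Expr [Term [Factor lit]]]]]

6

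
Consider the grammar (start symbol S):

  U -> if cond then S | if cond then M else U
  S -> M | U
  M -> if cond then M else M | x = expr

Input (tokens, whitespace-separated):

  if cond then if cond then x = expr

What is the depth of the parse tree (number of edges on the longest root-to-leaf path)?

6

[S [U if cond then [S [U if cond then [S [M x = expr]]]]]]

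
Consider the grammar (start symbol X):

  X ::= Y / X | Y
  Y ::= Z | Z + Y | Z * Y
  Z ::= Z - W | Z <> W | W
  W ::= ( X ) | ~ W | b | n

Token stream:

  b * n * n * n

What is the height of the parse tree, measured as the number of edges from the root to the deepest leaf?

[X [Y [Z [W b]] * [Y [Z [W n]] * [Y [Z [W n]] * [Y [Z [W n]]]]]]]

7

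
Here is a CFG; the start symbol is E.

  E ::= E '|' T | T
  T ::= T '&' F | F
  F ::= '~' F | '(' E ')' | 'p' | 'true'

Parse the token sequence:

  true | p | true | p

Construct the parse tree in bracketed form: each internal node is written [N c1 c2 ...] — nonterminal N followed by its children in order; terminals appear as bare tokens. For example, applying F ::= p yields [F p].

[E [E [E [E [T [F true]]] | [T [F p]]] | [T [F true]]] | [T [F p]]]

E
E | T
E | T | T
E | T | T | T
T | T | T | T
F | T | T | T
true | T | T | T
true | F | T | T
true | p | T | T
true | p | F | T
true | p | true | T
true | p | true | F
true | p | true | p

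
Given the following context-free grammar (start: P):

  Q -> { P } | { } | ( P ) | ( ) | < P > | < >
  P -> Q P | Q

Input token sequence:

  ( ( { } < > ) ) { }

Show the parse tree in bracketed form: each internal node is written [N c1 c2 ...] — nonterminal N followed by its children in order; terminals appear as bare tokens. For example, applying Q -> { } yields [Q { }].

[P [Q ( [P [Q ( [P [Q { }] [P [Q < >]]] )]] )] [P [Q { }]]]

P
Q P
( P ) P
( Q ) P
( ( P ) ) P
( ( Q P ) ) P
( ( { } P ) ) P
( ( { } Q ) ) P
( ( { } < > ) ) P
( ( { } < > ) ) Q
( ( { } < > ) ) { }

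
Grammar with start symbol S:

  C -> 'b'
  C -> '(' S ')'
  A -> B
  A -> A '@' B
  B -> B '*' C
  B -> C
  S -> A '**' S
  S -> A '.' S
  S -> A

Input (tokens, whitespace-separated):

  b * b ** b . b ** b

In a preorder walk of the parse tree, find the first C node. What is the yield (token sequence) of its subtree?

b

[S [A [B [B [C b]] * [C b]]] ** [S [A [B [C b]]] . [S [A [B [C b]]] ** [S [A [B [C b]]]]]]]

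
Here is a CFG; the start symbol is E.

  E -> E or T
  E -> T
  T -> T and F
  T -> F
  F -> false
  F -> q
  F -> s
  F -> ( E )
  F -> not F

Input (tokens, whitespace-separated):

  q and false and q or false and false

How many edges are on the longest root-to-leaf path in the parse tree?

[E [E [T [T [T [F q]] and [F false]] and [F q]]] or [T [T [F false]] and [F false]]]

6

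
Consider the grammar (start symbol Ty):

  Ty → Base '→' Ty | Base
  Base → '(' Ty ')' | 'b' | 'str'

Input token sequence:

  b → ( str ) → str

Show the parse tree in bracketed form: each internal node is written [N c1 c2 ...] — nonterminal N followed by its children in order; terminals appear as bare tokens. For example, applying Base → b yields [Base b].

[Ty [Base b] → [Ty [Base ( [Ty [Base str]] )] → [Ty [Base str]]]]

Ty
Base → Ty
b → Ty
b → Base → Ty
b → ( Ty ) → Ty
b → ( Base ) → Ty
b → ( str ) → Ty
b → ( str ) → Base
b → ( str ) → str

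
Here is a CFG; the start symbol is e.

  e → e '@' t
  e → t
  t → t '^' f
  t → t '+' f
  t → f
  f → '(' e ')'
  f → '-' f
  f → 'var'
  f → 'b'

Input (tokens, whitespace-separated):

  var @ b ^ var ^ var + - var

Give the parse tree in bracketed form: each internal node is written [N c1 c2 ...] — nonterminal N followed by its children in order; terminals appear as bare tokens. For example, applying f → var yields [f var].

e
e @ t
t @ t
f @ t
var @ t
var @ t + f
var @ t ^ f + f
var @ t ^ f ^ f + f
var @ f ^ f ^ f + f
var @ b ^ f ^ f + f
var @ b ^ var ^ f + f
var @ b ^ var ^ var + f
var @ b ^ var ^ var + - f
var @ b ^ var ^ var + - var

[e [e [t [f var]]] @ [t [t [t [t [f b]] ^ [f var]] ^ [f var]] + [f - [f var]]]]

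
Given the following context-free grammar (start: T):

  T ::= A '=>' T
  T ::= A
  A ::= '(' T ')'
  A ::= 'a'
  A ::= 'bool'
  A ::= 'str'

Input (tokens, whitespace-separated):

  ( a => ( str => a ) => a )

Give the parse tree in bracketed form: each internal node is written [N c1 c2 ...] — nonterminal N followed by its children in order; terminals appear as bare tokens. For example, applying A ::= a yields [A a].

[T [A ( [T [A a] => [T [A ( [T [A str] => [T [A a]]] )] => [T [A a]]]] )]]

T
A
( T )
( A => T )
( a => T )
( a => A => T )
( a => ( T ) => T )
( a => ( A => T ) => T )
( a => ( str => T ) => T )
( a => ( str => A ) => T )
( a => ( str => a ) => T )
( a => ( str => a ) => A )
( a => ( str => a ) => a )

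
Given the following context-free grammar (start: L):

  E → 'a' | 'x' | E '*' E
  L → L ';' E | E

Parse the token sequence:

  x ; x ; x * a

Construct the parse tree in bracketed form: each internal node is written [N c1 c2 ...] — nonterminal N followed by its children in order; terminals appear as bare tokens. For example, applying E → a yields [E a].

L
L ; E
L ; E ; E
E ; E ; E
x ; E ; E
x ; x ; E
x ; x ; E * E
x ; x ; x * E
x ; x ; x * a

[L [L [L [E x]] ; [E x]] ; [E [E x] * [E a]]]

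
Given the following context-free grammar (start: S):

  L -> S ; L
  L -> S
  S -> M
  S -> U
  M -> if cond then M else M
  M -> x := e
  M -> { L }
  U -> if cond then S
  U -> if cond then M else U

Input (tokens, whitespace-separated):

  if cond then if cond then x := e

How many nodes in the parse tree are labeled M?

1

[S [U if cond then [S [U if cond then [S [M x := e]]]]]]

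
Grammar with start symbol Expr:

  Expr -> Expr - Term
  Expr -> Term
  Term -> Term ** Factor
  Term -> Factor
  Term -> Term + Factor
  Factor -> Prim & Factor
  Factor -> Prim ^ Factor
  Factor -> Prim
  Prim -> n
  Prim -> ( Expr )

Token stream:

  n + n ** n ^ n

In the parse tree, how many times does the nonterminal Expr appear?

1

[Expr [Term [Term [Term [Factor [Prim n]]] + [Factor [Prim n]]] ** [Factor [Prim n] ^ [Factor [Prim n]]]]]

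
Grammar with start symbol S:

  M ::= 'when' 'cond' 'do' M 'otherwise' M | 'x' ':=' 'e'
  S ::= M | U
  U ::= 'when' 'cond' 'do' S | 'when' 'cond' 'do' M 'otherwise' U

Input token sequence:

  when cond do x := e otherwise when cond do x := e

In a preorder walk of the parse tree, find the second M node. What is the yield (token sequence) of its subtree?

[S [U when cond do [M x := e] otherwise [U when cond do [S [M x := e]]]]]

x := e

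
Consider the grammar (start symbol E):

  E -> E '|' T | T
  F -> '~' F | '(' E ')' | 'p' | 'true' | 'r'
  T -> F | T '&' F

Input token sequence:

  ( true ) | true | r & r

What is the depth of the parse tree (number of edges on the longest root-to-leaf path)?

8

[E [E [E [T [F ( [E [T [F true]]] )]]] | [T [F true]]] | [T [T [F r]] & [F r]]]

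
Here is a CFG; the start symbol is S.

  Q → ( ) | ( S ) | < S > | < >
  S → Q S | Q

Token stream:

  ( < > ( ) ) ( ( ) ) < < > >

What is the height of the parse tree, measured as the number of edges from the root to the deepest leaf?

6

[S [Q ( [S [Q < >] [S [Q ( )]]] )] [S [Q ( [S [Q ( )]] )] [S [Q < [S [Q < >]] >]]]]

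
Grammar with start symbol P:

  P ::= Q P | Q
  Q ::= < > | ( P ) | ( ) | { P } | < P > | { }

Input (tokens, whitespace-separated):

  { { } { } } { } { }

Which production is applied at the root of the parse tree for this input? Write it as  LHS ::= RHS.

P ::= Q P

[P [Q { [P [Q { }] [P [Q { }]]] }] [P [Q { }] [P [Q { }]]]]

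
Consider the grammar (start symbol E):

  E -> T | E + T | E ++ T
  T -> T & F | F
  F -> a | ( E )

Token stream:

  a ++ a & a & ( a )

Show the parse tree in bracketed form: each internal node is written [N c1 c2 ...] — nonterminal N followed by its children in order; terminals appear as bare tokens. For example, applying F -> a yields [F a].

E
E ++ T
T ++ T
F ++ T
a ++ T
a ++ T & F
a ++ T & F & F
a ++ F & F & F
a ++ a & F & F
a ++ a & a & F
a ++ a & a & ( E )
a ++ a & a & ( T )
a ++ a & a & ( F )
a ++ a & a & ( a )

[E [E [T [F a]]] ++ [T [T [T [F a]] & [F a]] & [F ( [E [T [F a]]] )]]]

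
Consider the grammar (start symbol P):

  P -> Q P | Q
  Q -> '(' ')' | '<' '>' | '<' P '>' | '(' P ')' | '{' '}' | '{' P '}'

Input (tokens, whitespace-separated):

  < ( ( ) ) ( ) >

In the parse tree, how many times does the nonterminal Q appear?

[P [Q < [P [Q ( [P [Q ( )]] )] [P [Q ( )]]] >]]

4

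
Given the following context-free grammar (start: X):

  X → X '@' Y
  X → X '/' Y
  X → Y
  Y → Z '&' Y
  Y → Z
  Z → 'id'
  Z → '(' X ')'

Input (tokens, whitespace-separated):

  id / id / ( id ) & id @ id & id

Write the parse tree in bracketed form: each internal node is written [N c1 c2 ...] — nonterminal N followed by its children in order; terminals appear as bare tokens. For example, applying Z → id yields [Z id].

X
X @ Y
X / Y @ Y
X / Y / Y @ Y
Y / Y / Y @ Y
Z / Y / Y @ Y
id / Y / Y @ Y
id / Z / Y @ Y
id / id / Y @ Y
id / id / Z & Y @ Y
id / id / ( X ) & Y @ Y
id / id / ( Y ) & Y @ Y
id / id / ( Z ) & Y @ Y
id / id / ( id ) & Y @ Y
id / id / ( id ) & Z @ Y
id / id / ( id ) & id @ Y
id / id / ( id ) & id @ Z & Y
id / id / ( id ) & id @ id & Y
id / id / ( id ) & id @ id & Z
id / id / ( id ) & id @ id & id

[X [X [X [X [Y [Z id]]] / [Y [Z id]]] / [Y [Z ( [X [Y [Z id]]] )] & [Y [Z id]]]] @ [Y [Z id] & [Y [Z id]]]]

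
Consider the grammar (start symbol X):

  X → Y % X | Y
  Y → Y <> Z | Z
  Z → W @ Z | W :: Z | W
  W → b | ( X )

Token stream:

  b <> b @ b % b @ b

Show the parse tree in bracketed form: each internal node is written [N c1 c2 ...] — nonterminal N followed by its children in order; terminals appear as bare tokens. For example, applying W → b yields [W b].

[X [Y [Y [Z [W b]]] <> [Z [W b] @ [Z [W b]]]] % [X [Y [Z [W b] @ [Z [W b]]]]]]

X
Y % X
Y <> Z % X
Z <> Z % X
W <> Z % X
b <> Z % X
b <> W @ Z % X
b <> b @ Z % X
b <> b @ W % X
b <> b @ b % X
b <> b @ b % Y
b <> b @ b % Z
b <> b @ b % W @ Z
b <> b @ b % b @ Z
b <> b @ b % b @ W
b <> b @ b % b @ b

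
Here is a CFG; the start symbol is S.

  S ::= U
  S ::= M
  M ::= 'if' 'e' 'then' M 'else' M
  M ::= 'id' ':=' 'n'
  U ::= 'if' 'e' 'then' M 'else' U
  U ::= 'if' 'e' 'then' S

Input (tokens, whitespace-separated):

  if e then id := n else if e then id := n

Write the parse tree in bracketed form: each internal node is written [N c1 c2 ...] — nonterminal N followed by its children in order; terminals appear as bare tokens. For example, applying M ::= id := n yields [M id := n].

S
U
if e then M else U
if e then id := n else U
if e then id := n else if e then S
if e then id := n else if e then M
if e then id := n else if e then id := n

[S [U if e then [M id := n] else [U if e then [S [M id := n]]]]]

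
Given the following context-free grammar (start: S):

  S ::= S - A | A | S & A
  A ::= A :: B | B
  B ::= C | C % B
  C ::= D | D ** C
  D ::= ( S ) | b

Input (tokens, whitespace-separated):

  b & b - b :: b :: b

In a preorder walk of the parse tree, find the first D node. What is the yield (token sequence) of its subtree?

[S [S [S [A [B [C [D b]]]]] & [A [B [C [D b]]]]] - [A [A [A [B [C [D b]]]] :: [B [C [D b]]]] :: [B [C [D b]]]]]

b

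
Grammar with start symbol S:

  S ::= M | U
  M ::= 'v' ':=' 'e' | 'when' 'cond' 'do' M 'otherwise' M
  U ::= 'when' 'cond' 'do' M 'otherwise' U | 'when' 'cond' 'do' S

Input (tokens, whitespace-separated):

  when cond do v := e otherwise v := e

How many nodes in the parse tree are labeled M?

[S [M when cond do [M v := e] otherwise [M v := e]]]

3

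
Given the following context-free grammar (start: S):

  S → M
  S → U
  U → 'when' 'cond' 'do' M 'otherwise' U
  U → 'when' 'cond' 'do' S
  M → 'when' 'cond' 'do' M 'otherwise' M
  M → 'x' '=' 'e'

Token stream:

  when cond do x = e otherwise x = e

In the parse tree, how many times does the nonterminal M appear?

[S [M when cond do [M x = e] otherwise [M x = e]]]

3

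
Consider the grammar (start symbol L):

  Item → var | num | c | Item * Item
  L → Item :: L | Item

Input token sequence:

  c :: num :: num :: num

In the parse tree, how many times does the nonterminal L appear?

[L [Item c] :: [L [Item num] :: [L [Item num] :: [L [Item num]]]]]

4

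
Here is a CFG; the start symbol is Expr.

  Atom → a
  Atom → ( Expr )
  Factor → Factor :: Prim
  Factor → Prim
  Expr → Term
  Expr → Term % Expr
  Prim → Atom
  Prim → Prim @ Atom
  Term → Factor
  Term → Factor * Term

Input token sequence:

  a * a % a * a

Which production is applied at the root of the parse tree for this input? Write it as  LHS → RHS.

[Expr [Term [Factor [Prim [Atom a]]] * [Term [Factor [Prim [Atom a]]]]] % [Expr [Term [Factor [Prim [Atom a]]] * [Term [Factor [Prim [Atom a]]]]]]]

Expr → Term % Expr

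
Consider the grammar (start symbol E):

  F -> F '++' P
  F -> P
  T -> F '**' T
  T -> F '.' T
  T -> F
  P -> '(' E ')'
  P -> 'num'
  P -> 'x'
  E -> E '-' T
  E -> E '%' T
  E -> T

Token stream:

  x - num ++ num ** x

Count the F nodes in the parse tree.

4

[E [E [T [F [P x]]]] - [T [F [F [P num]] ++ [P num]] ** [T [F [P x]]]]]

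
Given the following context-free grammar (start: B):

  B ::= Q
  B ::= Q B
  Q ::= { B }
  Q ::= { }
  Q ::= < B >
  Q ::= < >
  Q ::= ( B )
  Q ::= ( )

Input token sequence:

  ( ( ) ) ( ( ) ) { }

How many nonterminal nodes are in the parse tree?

10

[B [Q ( [B [Q ( )]] )] [B [Q ( [B [Q ( )]] )] [B [Q { }]]]]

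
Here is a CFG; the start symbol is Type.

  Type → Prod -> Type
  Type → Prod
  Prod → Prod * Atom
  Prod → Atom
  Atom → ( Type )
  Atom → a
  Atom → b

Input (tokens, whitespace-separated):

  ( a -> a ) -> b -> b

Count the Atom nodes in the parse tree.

5

[Type [Prod [Atom ( [Type [Prod [Atom a]] -> [Type [Prod [Atom a]]]] )]] -> [Type [Prod [Atom b]] -> [Type [Prod [Atom b]]]]]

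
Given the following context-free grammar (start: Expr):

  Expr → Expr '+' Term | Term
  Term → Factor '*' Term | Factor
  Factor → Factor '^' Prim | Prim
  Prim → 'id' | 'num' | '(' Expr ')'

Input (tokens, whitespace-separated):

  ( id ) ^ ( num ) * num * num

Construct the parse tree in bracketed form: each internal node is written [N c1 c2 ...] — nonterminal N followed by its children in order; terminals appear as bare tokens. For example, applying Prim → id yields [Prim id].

[Expr [Term [Factor [Factor [Prim ( [Expr [Term [Factor [Prim id]]]] )]] ^ [Prim ( [Expr [Term [Factor [Prim num]]]] )]] * [Term [Factor [Prim num]] * [Term [Factor [Prim num]]]]]]

Expr
Term
Factor * Term
Factor ^ Prim * Term
Prim ^ Prim * Term
( Expr ) ^ Prim * Term
( Term ) ^ Prim * Term
( Factor ) ^ Prim * Term
( Prim ) ^ Prim * Term
( id ) ^ Prim * Term
( id ) ^ ( Expr ) * Term
( id ) ^ ( Term ) * Term
( id ) ^ ( Factor ) * Term
( id ) ^ ( Prim ) * Term
( id ) ^ ( num ) * Term
( id ) ^ ( num ) * Factor * Term
( id ) ^ ( num ) * Prim * Term
( id ) ^ ( num ) * num * Term
( id ) ^ ( num ) * num * Factor
( id ) ^ ( num ) * num * Prim
( id ) ^ ( num ) * num * num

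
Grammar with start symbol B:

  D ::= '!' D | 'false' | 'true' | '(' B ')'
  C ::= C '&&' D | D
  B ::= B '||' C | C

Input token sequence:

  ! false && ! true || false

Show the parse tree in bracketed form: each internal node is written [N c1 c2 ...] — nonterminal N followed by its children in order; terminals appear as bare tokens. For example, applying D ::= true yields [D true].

[B [B [C [C [D ! [D false]]] && [D ! [D true]]]] || [C [D false]]]

B
B || C
C || C
C && D || C
D && D || C
! D && D || C
! false && D || C
! false && ! D || C
! false && ! true || C
! false && ! true || D
! false && ! true || false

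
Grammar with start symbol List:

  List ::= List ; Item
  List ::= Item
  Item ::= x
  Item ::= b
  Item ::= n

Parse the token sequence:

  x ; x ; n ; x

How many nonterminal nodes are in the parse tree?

8

[List [List [List [List [Item x]] ; [Item x]] ; [Item n]] ; [Item x]]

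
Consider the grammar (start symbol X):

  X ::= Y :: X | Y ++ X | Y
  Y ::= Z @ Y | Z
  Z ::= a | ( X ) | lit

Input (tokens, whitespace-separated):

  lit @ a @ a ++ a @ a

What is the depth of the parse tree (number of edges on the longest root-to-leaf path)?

[X [Y [Z lit] @ [Y [Z a] @ [Y [Z a]]]] ++ [X [Y [Z a] @ [Y [Z a]]]]]

5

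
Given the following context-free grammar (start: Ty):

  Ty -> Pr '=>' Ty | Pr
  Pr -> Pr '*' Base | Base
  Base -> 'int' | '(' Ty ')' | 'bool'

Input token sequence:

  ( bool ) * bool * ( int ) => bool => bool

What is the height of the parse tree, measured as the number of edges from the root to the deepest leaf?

[Ty [Pr [Pr [Pr [Base ( [Ty [Pr [Base bool]]] )]] * [Base bool]] * [Base ( [Ty [Pr [Base int]]] )]] => [Ty [Pr [Base bool]] => [Ty [Pr [Base bool]]]]]

8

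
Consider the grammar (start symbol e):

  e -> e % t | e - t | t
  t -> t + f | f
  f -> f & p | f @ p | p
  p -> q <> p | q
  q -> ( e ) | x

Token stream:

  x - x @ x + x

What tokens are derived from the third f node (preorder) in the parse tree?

[e [e [t [f [p [q x]]]]] - [t [t [f [f [p [q x]]] @ [p [q x]]]] + [f [p [q x]]]]]

x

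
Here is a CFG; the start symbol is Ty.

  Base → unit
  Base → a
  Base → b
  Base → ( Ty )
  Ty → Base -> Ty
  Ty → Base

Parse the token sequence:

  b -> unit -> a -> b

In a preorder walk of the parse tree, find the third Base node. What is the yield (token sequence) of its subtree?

a

[Ty [Base b] -> [Ty [Base unit] -> [Ty [Base a] -> [Ty [Base b]]]]]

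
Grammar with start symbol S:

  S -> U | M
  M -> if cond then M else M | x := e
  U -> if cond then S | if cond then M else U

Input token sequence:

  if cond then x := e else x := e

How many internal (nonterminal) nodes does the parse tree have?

[S [M if cond then [M x := e] else [M x := e]]]

4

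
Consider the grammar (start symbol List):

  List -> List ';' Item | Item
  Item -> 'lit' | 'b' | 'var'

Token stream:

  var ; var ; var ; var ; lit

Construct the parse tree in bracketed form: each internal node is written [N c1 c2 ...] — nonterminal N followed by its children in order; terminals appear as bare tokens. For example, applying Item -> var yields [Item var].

[List [List [List [List [List [Item var]] ; [Item var]] ; [Item var]] ; [Item var]] ; [Item lit]]

List
List ; Item
List ; Item ; Item
List ; Item ; Item ; Item
List ; Item ; Item ; Item ; Item
Item ; Item ; Item ; Item ; Item
var ; Item ; Item ; Item ; Item
var ; var ; Item ; Item ; Item
var ; var ; var ; Item ; Item
var ; var ; var ; var ; Item
var ; var ; var ; var ; lit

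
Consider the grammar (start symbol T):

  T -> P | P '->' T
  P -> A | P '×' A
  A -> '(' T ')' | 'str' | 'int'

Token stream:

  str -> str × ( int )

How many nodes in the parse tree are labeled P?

4

[T [P [A str]] -> [T [P [P [A str]] × [A ( [T [P [A int]]] )]]]]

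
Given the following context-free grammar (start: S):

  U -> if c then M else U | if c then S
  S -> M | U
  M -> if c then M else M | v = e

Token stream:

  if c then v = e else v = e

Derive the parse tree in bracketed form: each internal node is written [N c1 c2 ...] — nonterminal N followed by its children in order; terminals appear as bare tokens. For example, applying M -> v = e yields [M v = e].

S
M
if c then M else M
if c then v = e else M
if c then v = e else v = e

[S [M if c then [M v = e] else [M v = e]]]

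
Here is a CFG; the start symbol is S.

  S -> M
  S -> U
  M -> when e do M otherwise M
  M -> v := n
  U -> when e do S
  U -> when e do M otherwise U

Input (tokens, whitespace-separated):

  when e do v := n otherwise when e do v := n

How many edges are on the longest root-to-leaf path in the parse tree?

[S [U when e do [M v := n] otherwise [U when e do [S [M v := n]]]]]

5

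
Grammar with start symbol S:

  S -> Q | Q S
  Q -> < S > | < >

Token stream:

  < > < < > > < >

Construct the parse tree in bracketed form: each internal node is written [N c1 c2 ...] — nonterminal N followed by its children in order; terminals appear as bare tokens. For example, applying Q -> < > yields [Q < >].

S
Q S
< > S
< > Q S
< > < S > S
< > < Q > S
< > < < > > S
< > < < > > Q
< > < < > > < >

[S [Q < >] [S [Q < [S [Q < >]] >] [S [Q < >]]]]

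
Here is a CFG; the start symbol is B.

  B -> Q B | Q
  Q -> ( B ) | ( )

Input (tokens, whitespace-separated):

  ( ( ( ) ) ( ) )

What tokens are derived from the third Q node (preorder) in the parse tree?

( )

[B [Q ( [B [Q ( [B [Q ( )]] )] [B [Q ( )]]] )]]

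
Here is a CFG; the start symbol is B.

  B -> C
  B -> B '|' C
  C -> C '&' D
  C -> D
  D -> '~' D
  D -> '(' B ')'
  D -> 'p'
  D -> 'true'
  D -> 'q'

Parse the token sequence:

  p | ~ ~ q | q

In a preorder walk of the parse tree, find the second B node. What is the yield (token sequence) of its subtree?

[B [B [B [C [D p]]] | [C [D ~ [D ~ [D q]]]]] | [C [D q]]]

p | ~ ~ q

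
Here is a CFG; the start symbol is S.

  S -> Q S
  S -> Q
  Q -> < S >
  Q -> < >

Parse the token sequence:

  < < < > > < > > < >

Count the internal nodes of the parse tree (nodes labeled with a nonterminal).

[S [Q < [S [Q < [S [Q < >]] >] [S [Q < >]]] >] [S [Q < >]]]

10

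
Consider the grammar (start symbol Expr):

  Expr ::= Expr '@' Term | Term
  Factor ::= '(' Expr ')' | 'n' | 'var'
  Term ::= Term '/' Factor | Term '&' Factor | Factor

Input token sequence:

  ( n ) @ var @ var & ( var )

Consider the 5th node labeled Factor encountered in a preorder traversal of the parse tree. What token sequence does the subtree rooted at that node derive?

( var )

[Expr [Expr [Expr [Term [Factor ( [Expr [Term [Factor n]]] )]]] @ [Term [Factor var]]] @ [Term [Term [Factor var]] & [Factor ( [Expr [Term [Factor var]]] )]]]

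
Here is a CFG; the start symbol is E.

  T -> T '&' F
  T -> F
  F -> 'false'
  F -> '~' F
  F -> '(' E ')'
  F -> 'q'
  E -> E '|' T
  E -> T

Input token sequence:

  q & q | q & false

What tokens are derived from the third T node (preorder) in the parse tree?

q & false

[E [E [T [T [F q]] & [F q]]] | [T [T [F q]] & [F false]]]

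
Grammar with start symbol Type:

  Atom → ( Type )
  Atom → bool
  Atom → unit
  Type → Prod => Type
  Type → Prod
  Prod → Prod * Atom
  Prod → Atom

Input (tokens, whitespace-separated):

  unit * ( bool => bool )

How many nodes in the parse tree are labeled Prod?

[Type [Prod [Prod [Atom unit]] * [Atom ( [Type [Prod [Atom bool]] => [Type [Prod [Atom bool]]]] )]]]

4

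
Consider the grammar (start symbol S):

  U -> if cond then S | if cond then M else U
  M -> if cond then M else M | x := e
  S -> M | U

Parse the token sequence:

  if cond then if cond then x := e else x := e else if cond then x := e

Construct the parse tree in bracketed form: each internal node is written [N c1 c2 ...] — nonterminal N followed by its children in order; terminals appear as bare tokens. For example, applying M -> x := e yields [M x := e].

S
U
if cond then M else U
if cond then if cond then M else M else U
if cond then if cond then x := e else M else U
if cond then if cond then x := e else x := e else U
if cond then if cond then x := e else x := e else if cond then S
if cond then if cond then x := e else x := e else if cond then M
if cond then if cond then x := e else x := e else if cond then x := e

[S [U if cond then [M if cond then [M x := e] else [M x := e]] else [U if cond then [S [M x := e]]]]]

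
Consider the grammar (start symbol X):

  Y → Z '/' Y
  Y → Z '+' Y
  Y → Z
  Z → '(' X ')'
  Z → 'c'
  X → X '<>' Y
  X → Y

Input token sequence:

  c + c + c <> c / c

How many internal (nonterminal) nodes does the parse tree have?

[X [X [Y [Z c] + [Y [Z c] + [Y [Z c]]]]] <> [Y [Z c] / [Y [Z c]]]]

12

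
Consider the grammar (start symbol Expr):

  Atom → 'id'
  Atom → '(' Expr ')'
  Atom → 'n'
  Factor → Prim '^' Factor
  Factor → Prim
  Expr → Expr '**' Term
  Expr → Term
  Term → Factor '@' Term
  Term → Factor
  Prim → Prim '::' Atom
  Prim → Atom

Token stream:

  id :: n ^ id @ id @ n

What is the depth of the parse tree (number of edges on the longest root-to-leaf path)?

7

[Expr [Term [Factor [Prim [Prim [Atom id]] :: [Atom n]] ^ [Factor [Prim [Atom id]]]] @ [Term [Factor [Prim [Atom id]]] @ [Term [Factor [Prim [Atom n]]]]]]]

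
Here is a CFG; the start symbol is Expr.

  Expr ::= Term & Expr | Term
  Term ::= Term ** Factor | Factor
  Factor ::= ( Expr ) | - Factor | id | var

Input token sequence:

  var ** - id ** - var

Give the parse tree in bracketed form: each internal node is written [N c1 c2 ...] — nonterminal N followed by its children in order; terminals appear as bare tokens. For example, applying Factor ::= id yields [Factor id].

Expr
Term
Term ** Factor
Term ** Factor ** Factor
Factor ** Factor ** Factor
var ** Factor ** Factor
var ** - Factor ** Factor
var ** - id ** Factor
var ** - id ** - Factor
var ** - id ** - var

[Expr [Term [Term [Term [Factor var]] ** [Factor - [Factor id]]] ** [Factor - [Factor var]]]]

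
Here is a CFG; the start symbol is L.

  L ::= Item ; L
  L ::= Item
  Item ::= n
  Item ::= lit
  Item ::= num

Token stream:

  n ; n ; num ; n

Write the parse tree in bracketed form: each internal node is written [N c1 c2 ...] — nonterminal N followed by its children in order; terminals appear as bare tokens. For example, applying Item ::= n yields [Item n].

L
Item ; L
n ; L
n ; Item ; L
n ; n ; L
n ; n ; Item ; L
n ; n ; num ; L
n ; n ; num ; Item
n ; n ; num ; n

[L [Item n] ; [L [Item n] ; [L [Item num] ; [L [Item n]]]]]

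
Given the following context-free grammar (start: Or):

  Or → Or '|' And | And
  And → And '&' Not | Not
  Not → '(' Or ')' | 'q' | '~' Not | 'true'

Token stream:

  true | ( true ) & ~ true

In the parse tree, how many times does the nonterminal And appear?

[Or [Or [And [Not true]]] | [And [And [Not ( [Or [And [Not true]]] )]] & [Not ~ [Not true]]]]

4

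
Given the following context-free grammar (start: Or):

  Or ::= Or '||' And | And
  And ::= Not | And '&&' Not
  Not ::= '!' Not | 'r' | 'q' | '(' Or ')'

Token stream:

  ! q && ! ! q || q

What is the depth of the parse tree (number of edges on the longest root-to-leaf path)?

[Or [Or [And [And [Not ! [Not q]]] && [Not ! [Not ! [Not q]]]]] || [And [Not q]]]

6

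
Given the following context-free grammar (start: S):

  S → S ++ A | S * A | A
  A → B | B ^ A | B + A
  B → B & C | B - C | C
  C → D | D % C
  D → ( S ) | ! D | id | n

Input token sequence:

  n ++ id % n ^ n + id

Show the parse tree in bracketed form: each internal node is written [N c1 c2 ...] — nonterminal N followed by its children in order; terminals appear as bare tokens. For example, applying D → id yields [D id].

[S [S [A [B [C [D n]]]]] ++ [A [B [C [D id] % [C [D n]]]] ^ [A [B [C [D n]]] + [A [B [C [D id]]]]]]]

S
S ++ A
A ++ A
B ++ A
C ++ A
D ++ A
n ++ A
n ++ B ^ A
n ++ C ^ A
n ++ D % C ^ A
n ++ id % C ^ A
n ++ id % D ^ A
n ++ id % n ^ A
n ++ id % n ^ B + A
n ++ id % n ^ C + A
n ++ id % n ^ D + A
n ++ id % n ^ n + A
n ++ id % n ^ n + B
n ++ id % n ^ n + C
n ++ id % n ^ n + D
n ++ id % n ^ n + id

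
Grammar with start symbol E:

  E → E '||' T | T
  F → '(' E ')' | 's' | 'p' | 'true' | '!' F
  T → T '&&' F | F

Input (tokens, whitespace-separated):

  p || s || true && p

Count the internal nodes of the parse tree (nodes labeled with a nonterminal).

[E [E [E [T [F p]]] || [T [F s]]] || [T [T [F true]] && [F p]]]

11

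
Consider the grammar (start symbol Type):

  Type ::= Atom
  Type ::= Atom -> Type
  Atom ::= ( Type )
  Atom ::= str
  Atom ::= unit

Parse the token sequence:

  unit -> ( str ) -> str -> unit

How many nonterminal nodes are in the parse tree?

[Type [Atom unit] -> [Type [Atom ( [Type [Atom str]] )] -> [Type [Atom str] -> [Type [Atom unit]]]]]

10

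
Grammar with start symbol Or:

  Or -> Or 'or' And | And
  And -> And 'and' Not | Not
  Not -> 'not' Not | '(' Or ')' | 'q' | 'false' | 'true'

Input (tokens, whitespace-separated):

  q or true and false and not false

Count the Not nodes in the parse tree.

5

[Or [Or [And [Not q]]] or [And [And [And [Not true]] and [Not false]] and [Not not [Not false]]]]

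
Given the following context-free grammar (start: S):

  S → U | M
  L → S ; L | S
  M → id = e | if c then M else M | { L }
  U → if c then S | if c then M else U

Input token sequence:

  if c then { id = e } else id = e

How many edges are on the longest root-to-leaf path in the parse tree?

6

[S [M if c then [M { [L [S [M id = e]]] }] else [M id = e]]]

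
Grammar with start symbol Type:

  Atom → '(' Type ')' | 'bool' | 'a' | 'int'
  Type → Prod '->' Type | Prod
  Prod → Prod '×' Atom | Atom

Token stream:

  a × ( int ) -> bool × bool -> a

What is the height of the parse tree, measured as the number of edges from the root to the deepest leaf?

6

[Type [Prod [Prod [Atom a]] × [Atom ( [Type [Prod [Atom int]]] )]] -> [Type [Prod [Prod [Atom bool]] × [Atom bool]] -> [Type [Prod [Atom a]]]]]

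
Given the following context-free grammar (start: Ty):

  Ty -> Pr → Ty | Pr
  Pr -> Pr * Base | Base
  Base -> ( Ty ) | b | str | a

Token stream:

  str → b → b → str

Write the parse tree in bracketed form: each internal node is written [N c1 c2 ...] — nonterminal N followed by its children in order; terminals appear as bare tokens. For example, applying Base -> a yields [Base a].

Ty
Pr → Ty
Base → Ty
str → Ty
str → Pr → Ty
str → Base → Ty
str → b → Ty
str → b → Pr → Ty
str → b → Base → Ty
str → b → b → Ty
str → b → b → Pr
str → b → b → Base
str → b → b → str

[Ty [Pr [Base str]] → [Ty [Pr [Base b]] → [Ty [Pr [Base b]] → [Ty [Pr [Base str]]]]]]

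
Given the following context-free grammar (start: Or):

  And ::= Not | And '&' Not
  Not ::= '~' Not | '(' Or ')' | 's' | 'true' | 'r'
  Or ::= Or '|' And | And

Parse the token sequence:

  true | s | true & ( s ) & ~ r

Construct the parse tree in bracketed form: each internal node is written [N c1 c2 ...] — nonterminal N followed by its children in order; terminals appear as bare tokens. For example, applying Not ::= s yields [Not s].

Or
Or | And
Or | And | And
And | And | And
Not | And | And
true | And | And
true | Not | And
true | s | And
true | s | And & Not
true | s | And & Not & Not
true | s | Not & Not & Not
true | s | true & Not & Not
true | s | true & ( Or ) & Not
true | s | true & ( And ) & Not
true | s | true & ( Not ) & Not
true | s | true & ( s ) & Not
true | s | true & ( s ) & ~ Not
true | s | true & ( s ) & ~ r

[Or [Or [Or [And [Not true]]] | [And [Not s]]] | [And [And [And [Not true]] & [Not ( [Or [And [Not s]]] )]] & [Not ~ [Not r]]]]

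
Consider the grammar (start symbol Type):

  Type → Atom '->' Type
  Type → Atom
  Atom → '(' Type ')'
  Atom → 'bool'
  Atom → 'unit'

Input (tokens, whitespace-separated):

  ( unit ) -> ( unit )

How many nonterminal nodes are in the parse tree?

[Type [Atom ( [Type [Atom unit]] )] -> [Type [Atom ( [Type [Atom unit]] )]]]

8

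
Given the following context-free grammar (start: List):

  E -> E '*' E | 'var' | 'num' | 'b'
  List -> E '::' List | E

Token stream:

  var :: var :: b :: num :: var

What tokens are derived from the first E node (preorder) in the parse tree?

var

[List [E var] :: [List [E var] :: [List [E b] :: [List [E num] :: [List [E var]]]]]]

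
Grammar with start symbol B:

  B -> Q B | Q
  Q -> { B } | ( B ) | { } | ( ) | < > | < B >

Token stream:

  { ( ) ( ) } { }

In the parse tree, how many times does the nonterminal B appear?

4

[B [Q { [B [Q ( )] [B [Q ( )]]] }] [B [Q { }]]]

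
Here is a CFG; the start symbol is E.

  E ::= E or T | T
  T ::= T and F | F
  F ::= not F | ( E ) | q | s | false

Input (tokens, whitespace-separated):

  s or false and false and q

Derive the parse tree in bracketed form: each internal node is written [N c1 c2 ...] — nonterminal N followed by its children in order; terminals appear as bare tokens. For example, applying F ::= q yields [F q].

E
E or T
T or T
F or T
s or T
s or T and F
s or T and F and F
s or F and F and F
s or false and F and F
s or false and false and F
s or false and false and q

[E [E [T [F s]]] or [T [T [T [F false]] and [F false]] and [F q]]]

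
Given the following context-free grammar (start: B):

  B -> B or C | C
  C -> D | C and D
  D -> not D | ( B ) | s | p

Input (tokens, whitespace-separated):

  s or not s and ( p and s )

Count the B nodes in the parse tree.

3

[B [B [C [D s]]] or [C [C [D not [D s]]] and [D ( [B [C [C [D p]] and [D s]]] )]]]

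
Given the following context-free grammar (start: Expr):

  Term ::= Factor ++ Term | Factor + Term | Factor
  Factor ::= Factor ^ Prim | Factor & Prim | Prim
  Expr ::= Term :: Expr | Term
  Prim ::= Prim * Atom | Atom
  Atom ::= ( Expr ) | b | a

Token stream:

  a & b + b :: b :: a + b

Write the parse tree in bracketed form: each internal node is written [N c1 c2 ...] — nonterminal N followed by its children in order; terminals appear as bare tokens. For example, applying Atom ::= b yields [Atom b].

[Expr [Term [Factor [Factor [Prim [Atom a]]] & [Prim [Atom b]]] + [Term [Factor [Prim [Atom b]]]]] :: [Expr [Term [Factor [Prim [Atom b]]]] :: [Expr [Term [Factor [Prim [Atom a]]] + [Term [Factor [Prim [Atom b]]]]]]]]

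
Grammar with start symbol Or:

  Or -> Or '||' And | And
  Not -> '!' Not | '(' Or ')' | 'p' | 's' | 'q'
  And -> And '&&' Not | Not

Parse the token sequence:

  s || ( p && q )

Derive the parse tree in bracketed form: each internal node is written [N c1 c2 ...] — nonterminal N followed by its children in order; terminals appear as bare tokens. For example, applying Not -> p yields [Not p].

[Or [Or [And [Not s]]] || [And [Not ( [Or [And [And [Not p]] && [Not q]]] )]]]

Or
Or || And
And || And
Not || And
s || And
s || Not
s || ( Or )
s || ( And )
s || ( And && Not )
s || ( Not && Not )
s || ( p && Not )
s || ( p && q )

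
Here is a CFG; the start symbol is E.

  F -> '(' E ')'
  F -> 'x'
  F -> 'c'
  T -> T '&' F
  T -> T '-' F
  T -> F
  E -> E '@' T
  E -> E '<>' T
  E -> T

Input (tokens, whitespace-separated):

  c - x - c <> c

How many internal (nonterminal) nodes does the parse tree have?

[E [E [T [T [T [F c]] - [F x]] - [F c]]] <> [T [F c]]]

10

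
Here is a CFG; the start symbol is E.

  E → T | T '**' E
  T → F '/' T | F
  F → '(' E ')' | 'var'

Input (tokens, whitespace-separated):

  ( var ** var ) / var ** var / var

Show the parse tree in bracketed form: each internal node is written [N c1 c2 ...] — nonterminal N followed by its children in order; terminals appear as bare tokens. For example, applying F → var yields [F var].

[E [T [F ( [E [T [F var]] ** [E [T [F var]]]] )] / [T [F var]]] ** [E [T [F var] / [T [F var]]]]]

E
T ** E
F / T ** E
( E ) / T ** E
( T ** E ) / T ** E
( F ** E ) / T ** E
( var ** E ) / T ** E
( var ** T ) / T ** E
( var ** F ) / T ** E
( var ** var ) / T ** E
( var ** var ) / F ** E
( var ** var ) / var ** E
( var ** var ) / var ** T
( var ** var ) / var ** F / T
( var ** var ) / var ** var / T
( var ** var ) / var ** var / F
( var ** var ) / var ** var / var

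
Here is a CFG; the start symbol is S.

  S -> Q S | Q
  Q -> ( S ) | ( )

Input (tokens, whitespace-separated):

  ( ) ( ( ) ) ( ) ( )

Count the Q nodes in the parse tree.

5

[S [Q ( )] [S [Q ( [S [Q ( )]] )] [S [Q ( )] [S [Q ( )]]]]]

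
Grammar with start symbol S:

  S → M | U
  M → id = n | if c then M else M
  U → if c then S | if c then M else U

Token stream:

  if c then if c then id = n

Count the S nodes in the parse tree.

[S [U if c then [S [U if c then [S [M id = n]]]]]]

3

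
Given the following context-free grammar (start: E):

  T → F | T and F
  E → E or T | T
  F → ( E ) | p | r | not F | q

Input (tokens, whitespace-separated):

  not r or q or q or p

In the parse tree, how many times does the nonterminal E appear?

4

[E [E [E [E [T [F not [F r]]]] or [T [F q]]] or [T [F q]]] or [T [F p]]]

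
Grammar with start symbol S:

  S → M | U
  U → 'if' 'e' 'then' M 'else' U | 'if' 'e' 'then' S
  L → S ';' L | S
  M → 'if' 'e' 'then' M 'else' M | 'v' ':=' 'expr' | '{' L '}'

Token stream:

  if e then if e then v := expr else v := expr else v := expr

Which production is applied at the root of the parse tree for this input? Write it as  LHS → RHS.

S → M

[S [M if e then [M if e then [M v := expr] else [M v := expr]] else [M v := expr]]]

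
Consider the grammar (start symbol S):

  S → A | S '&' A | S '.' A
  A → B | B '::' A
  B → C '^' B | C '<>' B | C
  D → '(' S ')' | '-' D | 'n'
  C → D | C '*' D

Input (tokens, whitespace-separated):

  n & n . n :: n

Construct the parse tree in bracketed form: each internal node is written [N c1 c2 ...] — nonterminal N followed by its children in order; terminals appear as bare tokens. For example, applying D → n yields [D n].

S
S . A
S & A . A
A & A . A
B & A . A
C & A . A
D & A . A
n & A . A
n & B . A
n & C . A
n & D . A
n & n . A
n & n . B :: A
n & n . C :: A
n & n . D :: A
n & n . n :: A
n & n . n :: B
n & n . n :: C
n & n . n :: D
n & n . n :: n

[S [S [S [A [B [C [D n]]]]] & [A [B [C [D n]]]]] . [A [B [C [D n]]] :: [A [B [C [D n]]]]]]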